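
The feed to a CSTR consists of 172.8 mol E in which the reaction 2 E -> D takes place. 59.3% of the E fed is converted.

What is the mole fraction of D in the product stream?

0.421

E reacted = 0.593 × 172.8 = 102.5 mol; ν_E = −2, so ξ = 102.5/2 = 51.24 mol.
Outlet amounts (n = n₀ + ν ξ):
  E: 172.8 − 2(51.24) = 70.33
  D: 0 + 1(51.24) = 51.24
Total out = 121.6 mol; y_D = 51.24 / 121.6 = 0.4215.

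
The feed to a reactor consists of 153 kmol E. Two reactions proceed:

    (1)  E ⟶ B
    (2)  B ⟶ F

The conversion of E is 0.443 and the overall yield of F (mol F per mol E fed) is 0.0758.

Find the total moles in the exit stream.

Conversion of E: E consumed = 1ξ₁ = 0.443 × 153 → ξ₁ = 67.78 kmol.
Yield of F: 1ξ₂ / 153 = 0.0758 → ξ₂ = 11.6 kmol.
Outlet amounts (n = n₀ + Σ ν·ξ):
  E: 153 − 1(67.78) = 85.22
  B: 0 + 1(67.78) − 1(11.6) = 56.18
  F: 0 + 1(11.6) = 11.6
Total out = 85.22 + 56.18 + 11.6 = 153 kmol.

153 kmol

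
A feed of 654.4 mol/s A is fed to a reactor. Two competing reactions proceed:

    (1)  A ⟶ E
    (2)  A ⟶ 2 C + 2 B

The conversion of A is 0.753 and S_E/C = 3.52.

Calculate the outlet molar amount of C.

Conversion of A: A consumed = 0.753 × 654.4 = 492.8 mol/s = 1ξ₁ + 1ξ₂.
Selectivity: 1ξ₁ / (2ξ₂) = 3.52 → ξ₁ = 7.04 ξ₂.
Substitute: (1·7.04 + 1) ξ₂ = 492.8 → ξ₂ = 61.29 mol/s, ξ₁ = 431.5 mol/s.
Outlet amounts (n = n₀ + Σ ν·ξ):
  A: 654.4 − 1(431.5) − 1(61.29) = 161.6
  E: 0 + 1(431.5) = 431.5
  C: 0 + 2(61.29) = 122.6
  B: 0 + 2(61.29) = 122.6

123 mol/s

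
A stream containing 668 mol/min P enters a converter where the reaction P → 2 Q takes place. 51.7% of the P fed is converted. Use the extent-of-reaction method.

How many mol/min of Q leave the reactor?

P reacted = 0.517 × 668 = 345.4 mol/min; ν_P = −1, so ξ = 345.4/1 = 345.4 mol/min.
Outlet amounts (n = n₀ + ν ξ):
  P: 668 − 1(345.4) = 322.6
  Q: 0 + 2(345.4) = 690.7

691 mol/min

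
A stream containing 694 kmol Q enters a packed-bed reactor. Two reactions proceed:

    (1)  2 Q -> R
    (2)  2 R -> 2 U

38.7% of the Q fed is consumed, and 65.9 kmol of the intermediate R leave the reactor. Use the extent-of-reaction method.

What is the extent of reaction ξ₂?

Conversion of Q: Q consumed = 2ξ₁ = 0.387 × 694 → ξ₁ = 134.3 kmol.
R balance: n_R = 0 + 1ξ₁ − 2ξ₂ = 65.9 → ξ₂ = (1·134.3 − 65.9)/2 = 34.19 kmol.
Outlet amounts (n = n₀ + Σ ν·ξ):
  Q: 694 − 2(134.3) = 425.4
  R: 0 + 1(134.3) − 2(34.19) = 65.9
  U: 0 + 2(34.19) = 68.39

ξ₂ = 34.2 kmol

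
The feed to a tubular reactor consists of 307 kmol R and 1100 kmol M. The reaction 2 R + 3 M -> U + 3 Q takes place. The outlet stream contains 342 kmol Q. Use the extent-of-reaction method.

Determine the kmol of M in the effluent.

For Q: n = n₀ + 3ξ → 342 = 0 + 3ξ, giving ξ = 114 kmol.
Outlet amounts (n = n₀ + ν ξ):
  R: 307 − 2(114) = 79
  M: 1100 − 3(114) = 758
  U: 0 + 1(114) = 114
  Q: 0 + 3(114) = 342

758 kmol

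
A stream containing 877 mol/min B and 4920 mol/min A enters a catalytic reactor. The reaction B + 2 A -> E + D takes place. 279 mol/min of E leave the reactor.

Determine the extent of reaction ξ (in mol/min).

For E: n = n₀ + 1ξ → 279 = 0 + 1ξ, giving ξ = 279 mol/min.
Outlet amounts (n = n₀ + ν ξ):
  B: 877 − 1(279) = 598
  A: 4920 − 2(279) = 4362
  E: 0 + 1(279) = 279
  D: 0 + 1(279) = 279

ξ = 279 mol/min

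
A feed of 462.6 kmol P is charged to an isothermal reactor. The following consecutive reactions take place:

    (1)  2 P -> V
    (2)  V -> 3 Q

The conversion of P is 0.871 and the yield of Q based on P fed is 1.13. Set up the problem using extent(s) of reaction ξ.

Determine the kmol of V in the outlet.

Conversion of P: P consumed = 2ξ₁ = 0.871 × 462.6 → ξ₁ = 201.5 kmol.
Yield of Q: 3ξ₂ / 462.6 = 1.13 → ξ₂ = 174.2 kmol.
Outlet amounts (n = n₀ + Σ ν·ξ):
  P: 462.6 − 2(201.5) = 59.68
  V: 0 + 1(201.5) − 1(174.2) = 27.22
  Q: 0 + 3(174.2) = 522.7

27.2 kmol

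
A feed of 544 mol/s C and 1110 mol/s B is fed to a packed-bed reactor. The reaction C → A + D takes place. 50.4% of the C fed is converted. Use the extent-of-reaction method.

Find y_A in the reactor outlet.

0.142

C reacted = 0.504 × 544 = 274.2 mol/s; ν_C = −1, so ξ = 274.2/1 = 274.2 mol/s.
Outlet amounts (n = n₀ + ν ξ):
  C: 544 − 1(274.2) = 269.8
  A: 0 + 1(274.2) = 274.2
  D: 0 + 1(274.2) = 274.2
  B: 1110 (inert)
Total out = 1928 mol/s; y_A = 274.2 / 1928 = 0.1422.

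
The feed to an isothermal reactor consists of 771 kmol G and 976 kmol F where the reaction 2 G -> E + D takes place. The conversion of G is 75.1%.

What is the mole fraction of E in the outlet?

0.166

G reacted = 0.751 × 771 = 579 kmol; ν_G = −2, so ξ = 579/2 = 289.5 kmol.
Outlet amounts (n = n₀ + ν ξ):
  G: 771 − 2(289.5) = 192
  E: 0 + 1(289.5) = 289.5
  D: 0 + 1(289.5) = 289.5
  F: 976 (inert)
Total out = 1747 kmol; y_E = 289.5 / 1747 = 0.1657.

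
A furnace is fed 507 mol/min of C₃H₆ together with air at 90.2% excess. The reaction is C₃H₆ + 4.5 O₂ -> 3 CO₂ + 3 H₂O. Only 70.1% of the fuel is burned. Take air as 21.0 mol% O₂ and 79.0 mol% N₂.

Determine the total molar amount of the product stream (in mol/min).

Stoichiometric O₂ = 4.5 × 507 = 2282 mol/min; O₂ fed = 2282 × 1.902 = 4339 mol/min.
N₂ fed = 4339 × 79/21 = 16320 mol/min.
Fuel reacted = 0.701 × 507 → ξ = 355.4 mol/min.
Outlet (n = n₀ + ν ξ):
  C₃H₆: 507 − 1(355.4) = 151.6
  O₂: 4339 − 4.5(355.4) = 2740
  N₂: 16320 (inert)
  CO₂: 0 + 3(355.4) = 1066
  H₂O: 0 + 3(355.4) = 1066
Total out = 151.6 + 2740 + 16320 + 1066 + 1066 = 21350 mol/min.

21300 mol/min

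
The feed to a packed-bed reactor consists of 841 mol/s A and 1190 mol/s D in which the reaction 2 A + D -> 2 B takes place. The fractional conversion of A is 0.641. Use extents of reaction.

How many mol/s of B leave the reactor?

539 mol/s

A reacted = 0.641 × 841 = 539.1 mol/s; ν_A = −2, so ξ = 539.1/2 = 269.5 mol/s.
Outlet amounts (n = n₀ + ν ξ):
  A: 841 − 2(269.5) = 301.9
  D: 1190 − 1(269.5) = 920.5
  B: 0 + 2(269.5) = 539.1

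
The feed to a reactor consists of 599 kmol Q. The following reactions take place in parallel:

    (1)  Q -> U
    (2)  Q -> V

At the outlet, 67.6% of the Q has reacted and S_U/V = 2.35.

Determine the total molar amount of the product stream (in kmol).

599 kmol

Conversion of Q: Q consumed = 0.676 × 599 = 404.9 kmol = 1ξ₁ + 1ξ₂.
Selectivity: 1ξ₁ / (1ξ₂) = 2.35 → ξ₁ = 2.35 ξ₂.
Substitute: (1·2.35 + 1) ξ₂ = 404.9 → ξ₂ = 120.9 kmol, ξ₁ = 284.1 kmol.
Outlet amounts (n = n₀ + Σ ν·ξ):
  Q: 599 − 1(284.1) − 1(120.9) = 194.1
  U: 0 + 1(284.1) = 284.1
  V: 0 + 1(120.9) = 120.9
Total out = 194.1 + 284.1 + 120.9 = 599 kmol.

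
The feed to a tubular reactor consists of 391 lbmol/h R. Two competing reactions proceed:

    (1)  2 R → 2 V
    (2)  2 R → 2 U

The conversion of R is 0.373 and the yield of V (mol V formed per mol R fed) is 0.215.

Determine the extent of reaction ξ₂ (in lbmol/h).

ξ₂ = 30.9 lbmol/h

Yield of V: 2ξ₁ / 391 = 0.215 → ξ₁ = 42.03 lbmol/h.
Conversion of R: 2ξ₁ + 2ξ₂ = 0.373 × 391 = 145.8 → ξ₂ = 30.89 lbmol/h.
Outlet amounts (n = n₀ + Σ ν·ξ):
  R: 391 − 2(42.03) − 2(30.89) = 245.2
  V: 0 + 2(42.03) = 84.06
  U: 0 + 2(30.89) = 61.78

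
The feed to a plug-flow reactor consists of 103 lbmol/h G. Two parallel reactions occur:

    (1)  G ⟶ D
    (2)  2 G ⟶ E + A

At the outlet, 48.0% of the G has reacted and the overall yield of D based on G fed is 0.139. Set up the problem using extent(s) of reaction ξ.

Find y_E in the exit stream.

Yield of D: 1ξ₁ / 103 = 0.139 → ξ₁ = 14.32 lbmol/h.
Conversion of G: 1ξ₁ + 2ξ₂ = 0.48 × 103 = 49.44 → ξ₂ = 17.56 lbmol/h.
Outlet amounts (n = n₀ + Σ ν·ξ):
  G: 103 − 1(14.32) − 2(17.56) = 53.56
  D: 0 + 1(14.32) = 14.32
  E: 0 + 1(17.56) = 17.56
  A: 0 + 1(17.56) = 17.56
Total out = 103 lbmol/h; y_E = 17.56 / 103 = 0.1705.

0.17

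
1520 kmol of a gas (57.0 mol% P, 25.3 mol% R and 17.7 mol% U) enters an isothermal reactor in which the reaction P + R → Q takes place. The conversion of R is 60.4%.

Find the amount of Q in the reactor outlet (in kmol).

R reacted = 0.604 × 384.6 = 232.3 kmol; ν_R = −1, so ξ = 232.3/1 = 232.3 kmol.
Outlet amounts (n = n₀ + ν ξ):
  P: 866.4 − 1(232.3) = 634.1
  R: 384.6 − 1(232.3) = 152.3
  Q: 0 + 1(232.3) = 232.3
  U: 269 (inert)

232 kmol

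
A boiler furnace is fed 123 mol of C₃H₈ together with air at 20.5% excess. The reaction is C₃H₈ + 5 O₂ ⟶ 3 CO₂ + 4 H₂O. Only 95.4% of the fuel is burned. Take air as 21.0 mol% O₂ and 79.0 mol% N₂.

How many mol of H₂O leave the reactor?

Stoichiometric O₂ = 5 × 123 = 615 mol; O₂ fed = 615 × 1.205 = 741.1 mol.
N₂ fed = 741.1 × 79/21 = 2788 mol.
Fuel reacted = 0.954 × 123 → ξ = 117.3 mol.
Outlet (n = n₀ + ν ξ):
  C₃H₈: 123 − 1(117.3) = 5.658
  O₂: 741.1 − 5(117.3) = 154.4
  N₂: 2788 (inert)
  CO₂: 0 + 3(117.3) = 352
  H₂O: 0 + 4(117.3) = 469.4

469 mol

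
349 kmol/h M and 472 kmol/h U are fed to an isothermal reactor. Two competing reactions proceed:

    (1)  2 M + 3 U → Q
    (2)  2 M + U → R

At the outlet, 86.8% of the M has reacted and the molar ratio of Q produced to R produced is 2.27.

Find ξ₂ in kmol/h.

ξ₂ = 46.3 kmol/h

Conversion of M: M consumed = 0.868 × 349 = 302.9 kmol/h = 2ξ₁ + 2ξ₂.
Selectivity: 1ξ₁ / (1ξ₂) = 2.27 → ξ₁ = 2.27 ξ₂.
Substitute: (2·2.27 + 2) ξ₂ = 302.9 → ξ₂ = 46.32 kmol/h, ξ₁ = 105.1 kmol/h.
Outlet amounts (n = n₀ + Σ ν·ξ):
  M: 349 − 2(105.1) − 2(46.32) = 46.07
  U: 472 − 3(105.1) − 1(46.32) = 110.2
  Q: 0 + 1(105.1) = 105.1
  R: 0 + 1(46.32) = 46.32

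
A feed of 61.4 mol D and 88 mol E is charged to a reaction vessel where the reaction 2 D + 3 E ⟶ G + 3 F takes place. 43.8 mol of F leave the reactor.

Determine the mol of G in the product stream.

14.6 mol

For F: n = n₀ + 3ξ → 43.8 = 0 + 3ξ, giving ξ = 14.6 mol.
Outlet amounts (n = n₀ + ν ξ):
  D: 61.4 − 2(14.6) = 32.2
  E: 88 − 3(14.6) = 44.2
  G: 0 + 1(14.6) = 14.6
  F: 0 + 3(14.6) = 43.8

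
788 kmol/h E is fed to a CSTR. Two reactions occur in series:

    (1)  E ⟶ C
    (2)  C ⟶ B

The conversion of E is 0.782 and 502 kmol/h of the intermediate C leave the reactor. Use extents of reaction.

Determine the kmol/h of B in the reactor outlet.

Conversion of E: E consumed = 1ξ₁ = 0.782 × 788 → ξ₁ = 616.2 kmol/h.
C balance: n_C = 0 + 1ξ₁ − 1ξ₂ = 502 → ξ₂ = (1·616.2 − 502)/1 = 114.2 kmol/h.
Outlet amounts (n = n₀ + Σ ν·ξ):
  E: 788 − 1(616.2) = 171.8
  C: 0 + 1(616.2) − 1(114.2) = 502
  B: 0 + 1(114.2) = 114.2

114 kmol/h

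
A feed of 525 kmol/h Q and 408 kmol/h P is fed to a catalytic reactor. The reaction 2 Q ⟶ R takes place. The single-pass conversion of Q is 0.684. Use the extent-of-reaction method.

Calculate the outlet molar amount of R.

180 kmol/h

Q reacted = 0.684 × 525 = 359.1 kmol/h; ν_Q = −2, so ξ = 359.1/2 = 179.6 kmol/h.
Outlet amounts (n = n₀ + ν ξ):
  Q: 525 − 2(179.6) = 165.9
  R: 0 + 1(179.6) = 179.6
  P: 408 (inert)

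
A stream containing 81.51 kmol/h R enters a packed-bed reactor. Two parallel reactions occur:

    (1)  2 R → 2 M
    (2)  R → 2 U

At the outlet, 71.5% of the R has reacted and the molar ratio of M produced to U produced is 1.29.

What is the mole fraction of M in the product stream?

0.429

Conversion of R: R consumed = 0.715 × 81.51 = 58.28 kmol/h = 2ξ₁ + 1ξ₂.
Selectivity: 2ξ₁ / (2ξ₂) = 1.29 → ξ₁ = 1.29 ξ₂.
Substitute: (2·1.29 + 1) ξ₂ = 58.28 → ξ₂ = 16.28 kmol/h, ξ₁ = 21 kmol/h.
Outlet amounts (n = n₀ + Σ ν·ξ):
  R: 81.51 − 2(21) − 1(16.28) = 23.23
  M: 0 + 2(21) = 42
  U: 0 + 2(16.28) = 32.56
Total out = 97.79 kmol/h; y_M = 42 / 97.79 = 0.4295.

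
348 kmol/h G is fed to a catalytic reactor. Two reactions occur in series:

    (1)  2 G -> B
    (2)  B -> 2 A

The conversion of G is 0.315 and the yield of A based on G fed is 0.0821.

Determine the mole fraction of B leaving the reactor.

Conversion of G: G consumed = 2ξ₁ = 0.315 × 348 → ξ₁ = 54.81 kmol/h.
Yield of A: 2ξ₂ / 348 = 0.0821 → ξ₂ = 14.29 kmol/h.
Outlet amounts (n = n₀ + Σ ν·ξ):
  G: 348 − 2(54.81) = 238.4
  B: 0 + 1(54.81) − 1(14.29) = 40.52
  A: 0 + 2(14.29) = 28.57
Total out = 307.5 kmol/h; y_B = 40.52 / 307.5 = 0.1318.

0.132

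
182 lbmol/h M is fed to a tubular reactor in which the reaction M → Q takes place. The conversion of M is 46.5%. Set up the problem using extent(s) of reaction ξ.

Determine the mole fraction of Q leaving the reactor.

M reacted = 0.465 × 182 = 84.63 lbmol/h; ν_M = −1, so ξ = 84.63/1 = 84.63 lbmol/h.
Outlet amounts (n = n₀ + ν ξ):
  M: 182 − 1(84.63) = 97.37
  Q: 0 + 1(84.63) = 84.63
Total out = 182 lbmol/h; y_Q = 84.63 / 182 = 0.465.

0.465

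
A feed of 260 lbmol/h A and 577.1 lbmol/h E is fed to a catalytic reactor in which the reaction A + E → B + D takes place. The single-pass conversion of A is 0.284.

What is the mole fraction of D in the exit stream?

A reacted = 0.284 × 260 = 73.84 lbmol/h; ν_A = −1, so ξ = 73.84/1 = 73.84 lbmol/h.
Outlet amounts (n = n₀ + ν ξ):
  A: 260 − 1(73.84) = 186.2
  E: 577.1 − 1(73.84) = 503.3
  B: 0 + 1(73.84) = 73.84
  D: 0 + 1(73.84) = 73.84
Total out = 837.1 lbmol/h; y_D = 73.84 / 837.1 = 0.08821.

0.0882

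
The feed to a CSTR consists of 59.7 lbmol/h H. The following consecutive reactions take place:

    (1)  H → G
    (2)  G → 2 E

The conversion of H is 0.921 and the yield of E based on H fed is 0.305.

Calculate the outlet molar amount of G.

45.9 lbmol/h

Conversion of H: H consumed = 1ξ₁ = 0.921 × 59.7 → ξ₁ = 54.98 lbmol/h.
Yield of E: 2ξ₂ / 59.7 = 0.305 → ξ₂ = 9.104 lbmol/h.
Outlet amounts (n = n₀ + Σ ν·ξ):
  H: 59.7 − 1(54.98) = 4.716
  G: 0 + 1(54.98) − 1(9.104) = 45.88
  E: 0 + 2(9.104) = 18.21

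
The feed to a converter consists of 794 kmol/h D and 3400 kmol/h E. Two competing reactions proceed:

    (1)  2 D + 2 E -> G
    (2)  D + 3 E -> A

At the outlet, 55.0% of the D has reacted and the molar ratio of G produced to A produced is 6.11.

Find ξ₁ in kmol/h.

Conversion of D: D consumed = 0.55 × 794 = 436.7 kmol/h = 2ξ₁ + 1ξ₂.
Selectivity: 1ξ₁ / (1ξ₂) = 6.11 → ξ₁ = 6.11 ξ₂.
Substitute: (2·6.11 + 1) ξ₂ = 436.7 → ξ₂ = 33.03 kmol/h, ξ₁ = 201.8 kmol/h.
Outlet amounts (n = n₀ + Σ ν·ξ):
  D: 794 − 2(201.8) − 1(33.03) = 357.3
  E: 3400 − 2(201.8) − 3(33.03) = 2897
  G: 0 + 1(201.8) = 201.8
  A: 0 + 1(33.03) = 33.03

ξ₁ = 202 kmol/h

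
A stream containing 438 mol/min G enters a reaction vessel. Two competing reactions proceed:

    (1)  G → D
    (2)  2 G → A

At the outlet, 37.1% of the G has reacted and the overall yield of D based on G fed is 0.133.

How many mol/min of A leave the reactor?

Yield of D: 1ξ₁ / 438 = 0.133 → ξ₁ = 58.25 mol/min.
Conversion of G: 1ξ₁ + 2ξ₂ = 0.371 × 438 = 162.5 → ξ₂ = 52.12 mol/min.
Outlet amounts (n = n₀ + Σ ν·ξ):
  G: 438 − 1(58.25) − 2(52.12) = 275.5
  D: 0 + 1(58.25) = 58.25
  A: 0 + 1(52.12) = 52.12

52.1 mol/min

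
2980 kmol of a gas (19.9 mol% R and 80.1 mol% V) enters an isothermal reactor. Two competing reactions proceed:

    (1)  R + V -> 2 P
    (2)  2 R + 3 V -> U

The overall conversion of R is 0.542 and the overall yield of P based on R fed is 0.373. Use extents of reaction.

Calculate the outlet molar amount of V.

Yield of P: 2ξ₁ / 593 = 0.373 → ξ₁ = 110.6 kmol.
Conversion of R: 1ξ₁ + 2ξ₂ = 0.542 × 593 = 321.4 → ξ₂ = 105.4 kmol.
Outlet amounts (n = n₀ + Σ ν·ξ):
  R: 593 − 1(110.6) − 2(105.4) = 271.6
  V: 2387 − 1(110.6) − 3(105.4) = 1960
  P: 0 + 2(110.6) = 221.2
  U: 0 + 1(105.4) = 105.4

1960 kmol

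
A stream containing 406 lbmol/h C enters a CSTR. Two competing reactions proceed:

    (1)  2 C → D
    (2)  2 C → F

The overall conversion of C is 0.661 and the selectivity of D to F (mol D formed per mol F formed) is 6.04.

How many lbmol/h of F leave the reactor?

Conversion of C: C consumed = 0.661 × 406 = 268.4 lbmol/h = 2ξ₁ + 2ξ₂.
Selectivity: 1ξ₁ / (1ξ₂) = 6.04 → ξ₁ = 6.04 ξ₂.
Substitute: (2·6.04 + 2) ξ₂ = 268.4 → ξ₂ = 19.06 lbmol/h, ξ₁ = 115.1 lbmol/h.
Outlet amounts (n = n₀ + Σ ν·ξ):
  C: 406 − 2(115.1) − 2(19.06) = 137.6
  D: 0 + 1(115.1) = 115.1
  F: 0 + 1(19.06) = 19.06

19.1 lbmol/h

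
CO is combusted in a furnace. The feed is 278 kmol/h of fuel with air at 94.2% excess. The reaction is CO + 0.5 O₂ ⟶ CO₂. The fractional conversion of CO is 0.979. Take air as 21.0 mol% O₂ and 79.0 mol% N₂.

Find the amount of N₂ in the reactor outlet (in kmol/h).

Stoichiometric O₂ = 0.5 × 278 = 139 kmol/h; O₂ fed = 139 × 1.942 = 269.9 kmol/h.
N₂ fed = 269.9 × 79/21 = 1015 kmol/h.
Fuel reacted = 0.979 × 278 → ξ = 272.2 kmol/h.
Outlet (n = n₀ + ν ξ):
  CO: 278 − 1(272.2) = 5.838
  O₂: 269.9 − 0.5(272.2) = 133.9
  N₂: 1015 (inert)
  CO₂: 0 + 1(272.2) = 272.2

1020 kmol/h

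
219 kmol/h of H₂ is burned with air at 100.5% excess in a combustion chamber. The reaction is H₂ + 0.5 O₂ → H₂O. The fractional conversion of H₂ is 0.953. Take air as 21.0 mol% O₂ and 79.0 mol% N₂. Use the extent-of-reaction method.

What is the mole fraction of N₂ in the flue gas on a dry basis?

0.868

Stoichiometric O₂ = 0.5 × 219 = 109.5 kmol/h; O₂ fed = 109.5 × 2.005 = 219.5 kmol/h.
N₂ fed = 219.5 × 79/21 = 825.9 kmol/h.
Fuel reacted = 0.953 × 219 → ξ = 208.7 kmol/h.
Outlet (n = n₀ + ν ξ):
  H₂: 219 − 1(208.7) = 10.29
  O₂: 219.5 − 0.5(208.7) = 115.2
  N₂: 825.9 (inert)
  H₂O: 0 + 1(208.7) = 208.7
Dry total = 951.4 kmol/h; y_N₂ (dry) = 825.9 / 951.4 = 0.8681.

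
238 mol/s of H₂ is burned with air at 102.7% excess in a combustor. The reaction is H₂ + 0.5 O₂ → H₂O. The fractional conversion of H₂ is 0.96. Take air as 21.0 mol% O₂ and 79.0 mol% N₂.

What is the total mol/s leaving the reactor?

1270 mol/s

Stoichiometric O₂ = 0.5 × 238 = 119 mol/s; O₂ fed = 119 × 2.027 = 241.2 mol/s.
N₂ fed = 241.2 × 79/21 = 907.4 mol/s.
Fuel reacted = 0.96 × 238 → ξ = 228.5 mol/s.
Outlet (n = n₀ + ν ξ):
  H₂: 238 − 1(228.5) = 9.52
  O₂: 241.2 − 0.5(228.5) = 127
  N₂: 907.4 (inert)
  H₂O: 0 + 1(228.5) = 228.5
Total out = 9.52 + 127 + 907.4 + 228.5 = 1272 mol/s.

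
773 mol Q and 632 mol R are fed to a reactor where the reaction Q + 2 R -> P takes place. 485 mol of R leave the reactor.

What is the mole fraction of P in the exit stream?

0.0584

For R: n = n₀ − 2ξ → 485 = 632 − 2ξ, giving ξ = 73.5 mol.
Outlet amounts (n = n₀ + ν ξ):
  Q: 773 − 1(73.5) = 699.5
  R: 632 − 2(73.5) = 485
  P: 0 + 1(73.5) = 73.5
Total out = 1258 mol; y_P = 73.5 / 1258 = 0.05843.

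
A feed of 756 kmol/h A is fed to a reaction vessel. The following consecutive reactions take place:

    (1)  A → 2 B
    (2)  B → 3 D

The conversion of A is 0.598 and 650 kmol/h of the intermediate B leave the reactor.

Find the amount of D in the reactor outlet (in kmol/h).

763 kmol/h

Conversion of A: A consumed = 1ξ₁ = 0.598 × 756 → ξ₁ = 452.1 kmol/h.
B balance: n_B = 0 + 2ξ₁ − 1ξ₂ = 650 → ξ₂ = (2·452.1 − 650)/1 = 254.2 kmol/h.
Outlet amounts (n = n₀ + Σ ν·ξ):
  A: 756 − 1(452.1) = 303.9
  B: 0 + 2(452.1) − 1(254.2) = 650
  D: 0 + 3(254.2) = 762.5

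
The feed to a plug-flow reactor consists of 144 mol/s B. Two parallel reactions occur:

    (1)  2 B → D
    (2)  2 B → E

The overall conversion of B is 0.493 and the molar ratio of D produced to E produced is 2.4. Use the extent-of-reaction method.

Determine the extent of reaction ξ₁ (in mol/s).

ξ₁ = 25.1 mol/s

Conversion of B: B consumed = 0.493 × 144 = 70.99 mol/s = 2ξ₁ + 2ξ₂.
Selectivity: 1ξ₁ / (1ξ₂) = 2.4 → ξ₁ = 2.4 ξ₂.
Substitute: (2·2.4 + 2) ξ₂ = 70.99 → ξ₂ = 10.44 mol/s, ξ₁ = 25.06 mol/s.
Outlet amounts (n = n₀ + Σ ν·ξ):
  B: 144 − 2(25.06) − 2(10.44) = 73.01
  D: 0 + 1(25.06) = 25.06
  E: 0 + 1(10.44) = 10.44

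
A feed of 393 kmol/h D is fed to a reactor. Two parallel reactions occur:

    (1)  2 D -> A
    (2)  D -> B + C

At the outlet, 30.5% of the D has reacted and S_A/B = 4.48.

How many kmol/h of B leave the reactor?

Conversion of D: D consumed = 0.305 × 393 = 119.9 kmol/h = 2ξ₁ + 1ξ₂.
Selectivity: 1ξ₁ / (1ξ₂) = 4.48 → ξ₁ = 4.48 ξ₂.
Substitute: (2·4.48 + 1) ξ₂ = 119.9 → ξ₂ = 12.03 kmol/h, ξ₁ = 53.92 kmol/h.
Outlet amounts (n = n₀ + Σ ν·ξ):
  D: 393 − 2(53.92) − 1(12.03) = 273.1
  A: 0 + 1(53.92) = 53.92
  B: 0 + 1(12.03) = 12.03
  C: 0 + 1(12.03) = 12.03

12 kmol/h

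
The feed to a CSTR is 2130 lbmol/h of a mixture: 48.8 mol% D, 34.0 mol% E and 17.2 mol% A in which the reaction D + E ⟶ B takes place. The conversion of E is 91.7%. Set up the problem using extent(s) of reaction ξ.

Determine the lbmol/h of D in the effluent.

E reacted = 0.917 × 724.2 = 664.1 lbmol/h; ν_E = −1, so ξ = 664.1/1 = 664.1 lbmol/h.
Outlet amounts (n = n₀ + ν ξ):
  D: 1039 − 1(664.1) = 375.3
  E: 724.2 − 1(664.1) = 60.11
  B: 0 + 1(664.1) = 664.1
  A: 366.4 (inert)

375 lbmol/h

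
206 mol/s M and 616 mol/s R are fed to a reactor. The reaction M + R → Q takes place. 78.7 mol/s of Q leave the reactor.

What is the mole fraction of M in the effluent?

For Q: n = n₀ + 1ξ → 78.7 = 0 + 1ξ, giving ξ = 78.7 mol/s.
Outlet amounts (n = n₀ + ν ξ):
  M: 206 − 1(78.7) = 127.3
  R: 616 − 1(78.7) = 537.3
  Q: 0 + 1(78.7) = 78.7
Total out = 743.3 mol/s; y_M = 127.3 / 743.3 = 0.1713.

0.171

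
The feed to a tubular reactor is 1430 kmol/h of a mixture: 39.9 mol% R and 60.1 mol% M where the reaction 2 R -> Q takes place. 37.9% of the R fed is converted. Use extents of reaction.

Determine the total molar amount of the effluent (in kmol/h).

1320 kmol/h

R reacted = 0.379 × 570.6 = 216.2 kmol/h; ν_R = −2, so ξ = 216.2/2 = 108.1 kmol/h.
Outlet amounts (n = n₀ + ν ξ):
  R: 570.6 − 2(108.1) = 354.3
  Q: 0 + 1(108.1) = 108.1
  M: 859.4 (inert)
Total out = 354.3 + 108.1 + 859.4 = 1322 kmol/h.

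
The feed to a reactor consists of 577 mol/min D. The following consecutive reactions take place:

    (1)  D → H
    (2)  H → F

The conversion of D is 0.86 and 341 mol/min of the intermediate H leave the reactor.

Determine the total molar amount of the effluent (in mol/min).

577 mol/min

Conversion of D: D consumed = 1ξ₁ = 0.86 × 577 → ξ₁ = 496.2 mol/min.
H balance: n_H = 0 + 1ξ₁ − 1ξ₂ = 341 → ξ₂ = (1·496.2 − 341)/1 = 155.2 mol/min.
Outlet amounts (n = n₀ + Σ ν·ξ):
  D: 577 − 1(496.2) = 80.78
  H: 0 + 1(496.2) − 1(155.2) = 341
  F: 0 + 1(155.2) = 155.2
Total out = 80.78 + 341 + 155.2 = 577 mol/min.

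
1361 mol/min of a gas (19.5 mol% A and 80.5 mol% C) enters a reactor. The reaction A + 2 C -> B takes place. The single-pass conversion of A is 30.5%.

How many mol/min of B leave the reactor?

A reacted = 0.305 × 265.4 = 80.95 mol/min; ν_A = −1, so ξ = 80.95/1 = 80.95 mol/min.
Outlet amounts (n = n₀ + ν ξ):
  A: 265.4 − 1(80.95) = 184.4
  C: 1096 − 2(80.95) = 933.7
  B: 0 + 1(80.95) = 80.95

80.9 mol/min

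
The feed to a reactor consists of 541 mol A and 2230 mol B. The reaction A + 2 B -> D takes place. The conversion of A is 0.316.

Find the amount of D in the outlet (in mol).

A reacted = 0.316 × 541 = 171 mol; ν_A = −1, so ξ = 171/1 = 171 mol.
Outlet amounts (n = n₀ + ν ξ):
  A: 541 − 1(171) = 370
  B: 2230 − 2(171) = 1888
  D: 0 + 1(171) = 171

171 mol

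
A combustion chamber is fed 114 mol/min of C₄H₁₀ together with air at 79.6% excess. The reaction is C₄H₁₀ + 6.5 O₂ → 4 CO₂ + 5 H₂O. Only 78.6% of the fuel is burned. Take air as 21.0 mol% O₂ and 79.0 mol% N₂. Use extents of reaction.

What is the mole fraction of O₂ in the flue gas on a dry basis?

0.122

Stoichiometric O₂ = 6.5 × 114 = 741 mol/min; O₂ fed = 741 × 1.796 = 1331 mol/min.
N₂ fed = 1331 × 79/21 = 5006 mol/min.
Fuel reacted = 0.786 × 114 → ξ = 89.6 mol/min.
Outlet (n = n₀ + ν ξ):
  C₄H₁₀: 114 − 1(89.6) = 24.4
  O₂: 1331 − 6.5(89.6) = 748.4
  N₂: 5006 (inert)
  CO₂: 0 + 4(89.6) = 358.4
  H₂O: 0 + 5(89.6) = 448
Dry total = 6138 mol/min; y_O₂ (dry) = 748.4 / 6138 = 0.1219.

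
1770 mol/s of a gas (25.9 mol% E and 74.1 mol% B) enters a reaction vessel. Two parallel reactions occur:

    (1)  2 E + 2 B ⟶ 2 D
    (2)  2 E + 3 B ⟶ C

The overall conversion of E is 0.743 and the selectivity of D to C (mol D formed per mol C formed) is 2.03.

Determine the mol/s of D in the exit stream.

172 mol/s

Conversion of E: E consumed = 0.743 × 458.4 = 340.6 mol/s = 2ξ₁ + 2ξ₂.
Selectivity: 2ξ₁ / (1ξ₂) = 2.03 → ξ₁ = 1.015 ξ₂.
Substitute: (2·1.015 + 2) ξ₂ = 340.6 → ξ₂ = 84.52 mol/s, ξ₁ = 85.79 mol/s.
Outlet amounts (n = n₀ + Σ ν·ξ):
  E: 458.4 − 2(85.79) − 2(84.52) = 117.8
  B: 1312 − 2(85.79) − 3(84.52) = 886.4
  D: 0 + 2(85.79) = 171.6
  C: 0 + 1(84.52) = 84.52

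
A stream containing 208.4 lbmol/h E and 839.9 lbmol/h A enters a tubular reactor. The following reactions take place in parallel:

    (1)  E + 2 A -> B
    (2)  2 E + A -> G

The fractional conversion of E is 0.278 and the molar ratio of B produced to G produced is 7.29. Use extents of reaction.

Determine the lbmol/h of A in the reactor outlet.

Conversion of E: E consumed = 0.278 × 208.4 = 57.94 lbmol/h = 1ξ₁ + 2ξ₂.
Selectivity: 1ξ₁ / (1ξ₂) = 7.29 → ξ₁ = 7.29 ξ₂.
Substitute: (1·7.29 + 2) ξ₂ = 57.94 → ξ₂ = 6.236 lbmol/h, ξ₁ = 45.46 lbmol/h.
Outlet amounts (n = n₀ + Σ ν·ξ):
  E: 208.4 − 1(45.46) − 2(6.236) = 150.5
  A: 839.9 − 2(45.46) − 1(6.236) = 742.7
  B: 0 + 1(45.46) = 45.46
  G: 0 + 1(6.236) = 6.236

743 lbmol/h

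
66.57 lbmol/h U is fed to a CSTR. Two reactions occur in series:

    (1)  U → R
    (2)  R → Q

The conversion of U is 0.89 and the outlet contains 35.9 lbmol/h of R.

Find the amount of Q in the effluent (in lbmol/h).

23.3 lbmol/h

Conversion of U: U consumed = 1ξ₁ = 0.89 × 66.57 → ξ₁ = 59.25 lbmol/h.
R balance: n_R = 0 + 1ξ₁ − 1ξ₂ = 35.9 → ξ₂ = (1·59.25 − 35.9)/1 = 23.35 lbmol/h.
Outlet amounts (n = n₀ + Σ ν·ξ):
  U: 66.57 − 1(59.25) = 7.323
  R: 0 + 1(59.25) − 1(23.35) = 35.9
  Q: 0 + 1(23.35) = 23.35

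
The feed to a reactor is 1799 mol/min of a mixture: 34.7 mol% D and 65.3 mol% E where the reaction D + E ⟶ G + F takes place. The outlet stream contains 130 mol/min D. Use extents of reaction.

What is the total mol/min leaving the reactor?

For D: n = n₀ − 1ξ → 130 = 624.3 − 1ξ, giving ξ = 494.3 mol/min.
Outlet amounts (n = n₀ + ν ξ):
  D: 624.3 − 1(494.3) = 130
  E: 1175 − 1(494.3) = 680.5
  G: 0 + 1(494.3) = 494.3
  F: 0 + 1(494.3) = 494.3
Total out = 130 + 680.5 + 494.3 + 494.3 = 1799 mol/min.

1800 mol/min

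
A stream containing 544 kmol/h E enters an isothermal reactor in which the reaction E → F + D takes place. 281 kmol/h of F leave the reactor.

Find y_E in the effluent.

For F: n = n₀ + 1ξ → 281 = 0 + 1ξ, giving ξ = 281 kmol/h.
Outlet amounts (n = n₀ + ν ξ):
  E: 544 − 1(281) = 263
  F: 0 + 1(281) = 281
  D: 0 + 1(281) = 281
Total out = 825 kmol/h; y_E = 263 / 825 = 0.3188.

0.319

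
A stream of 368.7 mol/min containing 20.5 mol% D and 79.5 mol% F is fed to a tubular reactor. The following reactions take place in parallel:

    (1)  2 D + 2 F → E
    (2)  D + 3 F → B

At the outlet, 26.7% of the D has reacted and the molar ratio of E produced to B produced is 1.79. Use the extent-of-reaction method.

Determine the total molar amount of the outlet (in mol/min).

332 mol/min

Conversion of D: D consumed = 0.267 × 75.58 = 20.18 mol/min = 2ξ₁ + 1ξ₂.
Selectivity: 1ξ₁ / (1ξ₂) = 1.79 → ξ₁ = 1.79 ξ₂.
Substitute: (2·1.79 + 1) ξ₂ = 20.18 → ξ₂ = 4.406 mol/min, ξ₁ = 7.887 mol/min.
Outlet amounts (n = n₀ + Σ ν·ξ):
  D: 75.58 − 2(7.887) − 1(4.406) = 55.4
  F: 293.1 − 2(7.887) − 3(4.406) = 264.1
  E: 0 + 1(7.887) = 7.887
  B: 0 + 1(4.406) = 4.406
Total out = 55.4 + 264.1 + 7.887 + 4.406 = 331.8 mol/min.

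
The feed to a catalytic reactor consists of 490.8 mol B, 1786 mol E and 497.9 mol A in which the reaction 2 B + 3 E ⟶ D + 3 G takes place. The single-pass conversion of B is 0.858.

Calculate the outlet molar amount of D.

211 mol

B reacted = 0.858 × 490.8 = 421.1 mol; ν_B = −2, so ξ = 421.1/2 = 210.6 mol.
Outlet amounts (n = n₀ + ν ξ):
  B: 490.8 − 2(210.6) = 69.69
  E: 1786 − 3(210.6) = 1154
  D: 0 + 1(210.6) = 210.6
  G: 0 + 3(210.6) = 631.7
  A: 497.9 (inert)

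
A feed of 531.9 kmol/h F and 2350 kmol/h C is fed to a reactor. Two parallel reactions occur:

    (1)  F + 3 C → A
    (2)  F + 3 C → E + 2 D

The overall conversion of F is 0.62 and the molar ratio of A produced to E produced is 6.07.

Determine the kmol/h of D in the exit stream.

Conversion of F: F consumed = 0.62 × 531.9 = 329.8 kmol/h = 1ξ₁ + 1ξ₂.
Selectivity: 1ξ₁ / (1ξ₂) = 6.07 → ξ₁ = 6.07 ξ₂.
Substitute: (1·6.07 + 1) ξ₂ = 329.8 → ξ₂ = 46.64 kmol/h, ξ₁ = 283.1 kmol/h.
Outlet amounts (n = n₀ + Σ ν·ξ):
  F: 531.9 − 1(283.1) − 1(46.64) = 202.1
  C: 2350 − 3(283.1) − 3(46.64) = 1361
  A: 0 + 1(283.1) = 283.1
  E: 0 + 1(46.64) = 46.64
  D: 0 + 2(46.64) = 93.29

93.3 kmol/h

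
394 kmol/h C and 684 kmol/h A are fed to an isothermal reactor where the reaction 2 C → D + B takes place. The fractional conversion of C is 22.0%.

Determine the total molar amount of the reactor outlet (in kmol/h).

C reacted = 0.22 × 394 = 86.68 kmol/h; ν_C = −2, so ξ = 86.68/2 = 43.34 kmol/h.
Outlet amounts (n = n₀ + ν ξ):
  C: 394 − 2(43.34) = 307.3
  D: 0 + 1(43.34) = 43.34
  B: 0 + 1(43.34) = 43.34
  A: 684 (inert)
Total out = 307.3 + 43.34 + 43.34 + 684 = 1078 kmol/h.

1080 kmol/h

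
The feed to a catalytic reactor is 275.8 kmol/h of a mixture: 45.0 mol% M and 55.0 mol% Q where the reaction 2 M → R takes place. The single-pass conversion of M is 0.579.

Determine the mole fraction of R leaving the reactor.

M reacted = 0.579 × 124.1 = 71.86 kmol/h; ν_M = −2, so ξ = 71.86/2 = 35.93 kmol/h.
Outlet amounts (n = n₀ + ν ξ):
  M: 124.1 − 2(35.93) = 52.25
  R: 0 + 1(35.93) = 35.93
  Q: 151.7 (inert)
Total out = 239.9 kmol/h; y_R = 35.93 / 239.9 = 0.1498.

0.15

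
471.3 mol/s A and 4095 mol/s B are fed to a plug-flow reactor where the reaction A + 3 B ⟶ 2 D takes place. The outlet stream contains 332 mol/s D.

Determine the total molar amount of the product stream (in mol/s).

For D: n = n₀ + 2ξ → 332 = 0 + 2ξ, giving ξ = 166 mol/s.
Outlet amounts (n = n₀ + ν ξ):
  A: 471.3 − 1(166) = 305.3
  B: 4095 − 3(166) = 3597
  D: 0 + 2(166) = 332
Total out = 305.3 + 3597 + 332 = 4234 mol/s.

4230 mol/s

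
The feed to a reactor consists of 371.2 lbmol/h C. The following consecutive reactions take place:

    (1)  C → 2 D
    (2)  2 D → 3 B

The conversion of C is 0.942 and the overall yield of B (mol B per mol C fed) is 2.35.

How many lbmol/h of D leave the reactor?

Conversion of C: C consumed = 1ξ₁ = 0.942 × 371.2 → ξ₁ = 349.7 lbmol/h.
Yield of B: 3ξ₂ / 371.2 = 2.35 → ξ₂ = 290.8 lbmol/h.
Outlet amounts (n = n₀ + Σ ν·ξ):
  C: 371.2 − 1(349.7) = 21.53
  D: 0 + 2(349.7) − 2(290.8) = 117.8
  B: 0 + 3(290.8) = 872.3

118 lbmol/h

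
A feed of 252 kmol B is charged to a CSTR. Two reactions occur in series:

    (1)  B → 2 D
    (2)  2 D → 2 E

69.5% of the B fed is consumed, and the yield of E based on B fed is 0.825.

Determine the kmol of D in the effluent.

Conversion of B: B consumed = 1ξ₁ = 0.695 × 252 → ξ₁ = 175.1 kmol.
Yield of E: 2ξ₂ / 252 = 0.825 → ξ₂ = 103.9 kmol.
Outlet amounts (n = n₀ + Σ ν·ξ):
  B: 252 − 1(175.1) = 76.86
  D: 0 + 2(175.1) − 2(103.9) = 142.4
  E: 0 + 2(103.9) = 207.9

142 kmol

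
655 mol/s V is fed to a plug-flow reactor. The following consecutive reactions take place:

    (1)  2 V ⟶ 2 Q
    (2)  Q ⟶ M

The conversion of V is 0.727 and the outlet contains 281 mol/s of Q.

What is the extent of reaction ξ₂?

Conversion of V: V consumed = 2ξ₁ = 0.727 × 655 → ξ₁ = 238.1 mol/s.
Q balance: n_Q = 0 + 2ξ₁ − 1ξ₂ = 281 → ξ₂ = (2·238.1 − 281)/1 = 195.2 mol/s.
Outlet amounts (n = n₀ + Σ ν·ξ):
  V: 655 − 2(238.1) = 178.8
  Q: 0 + 2(238.1) − 1(195.2) = 281
  M: 0 + 1(195.2) = 195.2

ξ₂ = 195 mol/s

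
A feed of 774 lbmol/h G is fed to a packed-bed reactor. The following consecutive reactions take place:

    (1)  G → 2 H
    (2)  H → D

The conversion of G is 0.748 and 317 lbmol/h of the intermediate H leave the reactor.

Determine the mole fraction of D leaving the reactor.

Conversion of G: G consumed = 1ξ₁ = 0.748 × 774 → ξ₁ = 579 lbmol/h.
H balance: n_H = 0 + 2ξ₁ − 1ξ₂ = 317 → ξ₂ = (2·579 − 317)/1 = 840.9 lbmol/h.
Outlet amounts (n = n₀ + Σ ν·ξ):
  G: 774 − 1(579) = 195
  H: 0 + 2(579) − 1(840.9) = 317
  D: 0 + 1(840.9) = 840.9
Total out = 1353 lbmol/h; y_D = 840.9 / 1353 = 0.6215.

0.622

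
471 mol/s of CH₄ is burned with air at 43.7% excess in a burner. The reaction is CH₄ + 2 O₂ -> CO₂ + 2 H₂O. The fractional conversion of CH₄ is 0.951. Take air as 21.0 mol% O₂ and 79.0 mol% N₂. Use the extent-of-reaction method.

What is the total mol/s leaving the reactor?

6920 mol/s

Stoichiometric O₂ = 2 × 471 = 942 mol/s; O₂ fed = 942 × 1.437 = 1354 mol/s.
N₂ fed = 1354 × 79/21 = 5092 mol/s.
Fuel reacted = 0.951 × 471 → ξ = 447.9 mol/s.
Outlet (n = n₀ + ν ξ):
  CH₄: 471 − 1(447.9) = 23.08
  O₂: 1354 − 2(447.9) = 457.8
  N₂: 5092 (inert)
  CO₂: 0 + 1(447.9) = 447.9
  H₂O: 0 + 2(447.9) = 895.8
Total out = 23.08 + 457.8 + 5092 + 447.9 + 895.8 = 6917 mol/s.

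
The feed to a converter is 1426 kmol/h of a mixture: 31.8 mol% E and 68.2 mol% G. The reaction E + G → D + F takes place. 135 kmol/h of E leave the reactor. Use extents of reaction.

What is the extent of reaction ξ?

ξ = 318 kmol/h

For E: n = n₀ − 1ξ → 135 = 453.5 − 1ξ, giving ξ = 318.5 kmol/h.
Outlet amounts (n = n₀ + ν ξ):
  E: 453.5 − 1(318.5) = 135
  G: 972.5 − 1(318.5) = 654.1
  D: 0 + 1(318.5) = 318.5
  F: 0 + 1(318.5) = 318.5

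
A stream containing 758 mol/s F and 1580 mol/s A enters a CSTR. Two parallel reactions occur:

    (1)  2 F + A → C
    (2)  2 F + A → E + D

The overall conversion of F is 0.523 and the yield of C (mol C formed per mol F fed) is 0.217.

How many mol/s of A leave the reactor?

1380 mol/s

Yield of C: 1ξ₁ / 758 = 0.217 → ξ₁ = 164.5 mol/s.
Conversion of F: 2ξ₁ + 2ξ₂ = 0.523 × 758 = 396.4 → ξ₂ = 33.73 mol/s.
Outlet amounts (n = n₀ + Σ ν·ξ):
  F: 758 − 2(164.5) − 2(33.73) = 361.6
  A: 1580 − 1(164.5) − 1(33.73) = 1382
  C: 0 + 1(164.5) = 164.5
  E: 0 + 1(33.73) = 33.73
  D: 0 + 1(33.73) = 33.73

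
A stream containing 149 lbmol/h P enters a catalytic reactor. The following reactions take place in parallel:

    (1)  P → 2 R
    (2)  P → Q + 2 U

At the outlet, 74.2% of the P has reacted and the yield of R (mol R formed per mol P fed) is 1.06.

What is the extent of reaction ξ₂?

Yield of R: 2ξ₁ / 149 = 1.06 → ξ₁ = 78.97 lbmol/h.
Conversion of P: 1ξ₁ + 1ξ₂ = 0.742 × 149 = 110.6 → ξ₂ = 31.59 lbmol/h.
Outlet amounts (n = n₀ + Σ ν·ξ):
  P: 149 − 1(78.97) − 1(31.59) = 38.44
  R: 0 + 2(78.97) = 157.9
  Q: 0 + 1(31.59) = 31.59
  U: 0 + 2(31.59) = 63.18

ξ₂ = 31.6 lbmol/h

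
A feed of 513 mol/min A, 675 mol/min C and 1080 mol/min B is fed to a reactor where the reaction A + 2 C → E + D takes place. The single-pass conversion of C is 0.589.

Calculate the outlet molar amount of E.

C reacted = 0.589 × 675 = 397.6 mol/min; ν_C = −2, so ξ = 397.6/2 = 198.8 mol/min.
Outlet amounts (n = n₀ + ν ξ):
  A: 513 − 1(198.8) = 314.2
  C: 675 − 2(198.8) = 277.4
  E: 0 + 1(198.8) = 198.8
  D: 0 + 1(198.8) = 198.8
  B: 1080 (inert)

199 mol/min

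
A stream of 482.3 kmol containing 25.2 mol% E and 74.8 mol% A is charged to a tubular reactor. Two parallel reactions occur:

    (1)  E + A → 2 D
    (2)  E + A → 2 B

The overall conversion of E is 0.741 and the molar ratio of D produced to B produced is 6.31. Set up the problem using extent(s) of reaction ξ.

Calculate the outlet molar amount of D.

Conversion of E: E consumed = 0.741 × 121.5 = 90.06 kmol = 1ξ₁ + 1ξ₂.
Selectivity: 2ξ₁ / (2ξ₂) = 6.31 → ξ₁ = 6.31 ξ₂.
Substitute: (1·6.31 + 1) ξ₂ = 90.06 → ξ₂ = 12.32 kmol, ξ₁ = 77.74 kmol.
Outlet amounts (n = n₀ + Σ ν·ξ):
  E: 121.5 − 1(77.74) − 1(12.32) = 31.48
  A: 360.8 − 1(77.74) − 1(12.32) = 270.7
  D: 0 + 2(77.74) = 155.5
  B: 0 + 2(12.32) = 24.64

155 kmol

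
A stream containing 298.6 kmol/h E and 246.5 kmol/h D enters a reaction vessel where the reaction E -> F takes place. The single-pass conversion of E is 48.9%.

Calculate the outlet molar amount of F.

146 kmol/h

E reacted = 0.489 × 298.6 = 146 kmol/h; ν_E = −1, so ξ = 146/1 = 146 kmol/h.
Outlet amounts (n = n₀ + ν ξ):
  E: 298.6 − 1(146) = 152.6
  F: 0 + 1(146) = 146
  D: 246.5 (inert)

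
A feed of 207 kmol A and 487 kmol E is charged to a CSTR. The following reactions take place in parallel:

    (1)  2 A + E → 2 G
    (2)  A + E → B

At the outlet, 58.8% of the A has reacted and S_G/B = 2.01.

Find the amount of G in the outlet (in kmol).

81.3 kmol

Conversion of A: A consumed = 0.588 × 207 = 121.7 kmol = 2ξ₁ + 1ξ₂.
Selectivity: 2ξ₁ / (1ξ₂) = 2.01 → ξ₁ = 1.005 ξ₂.
Substitute: (2·1.005 + 1) ξ₂ = 121.7 → ξ₂ = 40.44 kmol, ξ₁ = 40.64 kmol.
Outlet amounts (n = n₀ + Σ ν·ξ):
  A: 207 − 2(40.64) − 1(40.44) = 85.28
  E: 487 − 1(40.64) − 1(40.44) = 405.9
  G: 0 + 2(40.64) = 81.28
  B: 0 + 1(40.44) = 40.44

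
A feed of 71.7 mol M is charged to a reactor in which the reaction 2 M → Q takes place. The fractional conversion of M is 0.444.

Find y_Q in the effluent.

M reacted = 0.444 × 71.7 = 31.83 mol; ν_M = −2, so ξ = 31.83/2 = 15.92 mol.
Outlet amounts (n = n₀ + ν ξ):
  M: 71.7 − 2(15.92) = 39.87
  Q: 0 + 1(15.92) = 15.92
Total out = 55.78 mol; y_Q = 15.92 / 55.78 = 0.2853.

0.285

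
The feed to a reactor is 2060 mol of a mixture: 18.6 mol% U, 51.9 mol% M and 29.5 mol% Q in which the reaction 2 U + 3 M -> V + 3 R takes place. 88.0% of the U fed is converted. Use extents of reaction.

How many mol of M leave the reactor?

563 mol

U reacted = 0.88 × 383.2 = 337.2 mol; ν_U = −2, so ξ = 337.2/2 = 168.6 mol.
Outlet amounts (n = n₀ + ν ξ):
  U: 383.2 − 2(168.6) = 45.98
  M: 1069 − 3(168.6) = 563.4
  V: 0 + 1(168.6) = 168.6
  R: 0 + 3(168.6) = 505.8
  Q: 607.7 (inert)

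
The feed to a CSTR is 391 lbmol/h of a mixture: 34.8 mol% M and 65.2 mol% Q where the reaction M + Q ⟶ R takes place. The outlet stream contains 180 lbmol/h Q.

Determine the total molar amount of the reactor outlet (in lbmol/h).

For Q: n = n₀ − 1ξ → 180 = 254.9 − 1ξ, giving ξ = 74.93 lbmol/h.
Outlet amounts (n = n₀ + ν ξ):
  M: 136.1 − 1(74.93) = 61.14
  Q: 254.9 − 1(74.93) = 180
  R: 0 + 1(74.93) = 74.93
Total out = 61.14 + 180 + 74.93 = 316.1 lbmol/h.

316 lbmol/h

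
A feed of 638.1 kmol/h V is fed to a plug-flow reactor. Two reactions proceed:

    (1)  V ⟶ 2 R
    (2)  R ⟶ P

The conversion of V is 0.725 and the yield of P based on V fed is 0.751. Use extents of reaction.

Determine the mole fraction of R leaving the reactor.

0.405

Conversion of V: V consumed = 1ξ₁ = 0.725 × 638.1 → ξ₁ = 462.6 kmol/h.
Yield of P: 1ξ₂ / 638.1 = 0.751 → ξ₂ = 479.2 kmol/h.
Outlet amounts (n = n₀ + Σ ν·ξ):
  V: 638.1 − 1(462.6) = 175.5
  R: 0 + 2(462.6) − 1(479.2) = 446
  P: 0 + 1(479.2) = 479.2
Total out = 1101 kmol/h; y_R = 446 / 1101 = 0.4052.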